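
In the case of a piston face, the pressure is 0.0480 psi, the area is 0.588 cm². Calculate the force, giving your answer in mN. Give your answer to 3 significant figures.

19.5 mN

Solving P = F/A for F: F = P·A.
P = 0.0480 psi = 330.9 Pa; A = 0.588 cm² = 5.880×10^-5 m².
F = 0.01946 N
0.01946 N × (1 mN / 0.001000 N) = 19.46 mN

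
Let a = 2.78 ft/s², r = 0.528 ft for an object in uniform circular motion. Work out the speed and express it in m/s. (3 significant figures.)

Rearranging: v = √(a·r).
a = 2.78 ft/s² = 0.8473 m/s²; r = 0.528 ft = 0.1609 m.
v = 0.3693 m/s

0.369 m/s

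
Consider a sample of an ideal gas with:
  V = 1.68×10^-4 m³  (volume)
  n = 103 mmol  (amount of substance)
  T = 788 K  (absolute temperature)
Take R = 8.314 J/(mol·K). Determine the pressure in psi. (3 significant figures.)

583 psi

From the ideal-gas law: P = nRT/V.
V = 1.68×10^-4 m³; n = 103 mmol = 0.1030 mol; T = 788 K; R = 8.314 J/(mol·K).
P = 4.017×10^6 Pa  (the unit combination reduces to kg/(m·s²) = Pa)
4.017×10^6 Pa × (1 psi / 6895 Pa) = 582.6 psi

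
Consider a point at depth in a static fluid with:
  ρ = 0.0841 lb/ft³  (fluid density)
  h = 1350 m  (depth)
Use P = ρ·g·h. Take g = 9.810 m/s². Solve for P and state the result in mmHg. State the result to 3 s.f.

134 mmHg

P is given directly by: P = ρgh.
ρ = 0.0841 lb/ft³ = 1.347 kg/m³; h = 1350 m; g = 9.810 m/s².
P = 17841 Pa
17841 Pa × (1 mmHg / 133.3 Pa) = 133.8 mmHg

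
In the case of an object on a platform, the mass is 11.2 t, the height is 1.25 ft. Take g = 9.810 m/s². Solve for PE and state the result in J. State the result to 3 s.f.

Directly: PE = mgh.
m = 11.2 t = 11200 kg; h = 1.25 ft = 0.3810 m; g = 9.810 m/s².
PE = 41861 J  (the unit combination reduces to kg·m²/s² = J)

41900 J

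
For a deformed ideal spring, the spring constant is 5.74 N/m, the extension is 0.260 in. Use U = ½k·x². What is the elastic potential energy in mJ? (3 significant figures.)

0.125 mJ

Directly: U = ½kx².
k = 5.74 N/m; x = 0.260 in = 0.006604 m.
U = 1.252×10^-4 J
1.252×10^-4 J × (1 mJ / 0.001000 J) = 0.1252 mJ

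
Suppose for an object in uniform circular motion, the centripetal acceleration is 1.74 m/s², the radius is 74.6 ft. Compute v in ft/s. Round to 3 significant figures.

Rearranging: v = √(a·r).
a = 1.74 m/s²; r = 74.6 ft = 22.74 m.
v = 6.290 m/s
6.290 m/s × (1 ft/s / 0.3048 m/s) = 20.64 ft/s

20.6 ft/s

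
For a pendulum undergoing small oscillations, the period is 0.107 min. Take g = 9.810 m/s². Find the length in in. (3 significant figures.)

403 in

Rearranging T = 2π√(L/g) for L: L = g·(T/2π)².
T = 0.107 min = 6.420 s; g = 9.810 m/s².
L = 10.24 m
10.24 m × (1 in / 0.02540 m) = 403.2 in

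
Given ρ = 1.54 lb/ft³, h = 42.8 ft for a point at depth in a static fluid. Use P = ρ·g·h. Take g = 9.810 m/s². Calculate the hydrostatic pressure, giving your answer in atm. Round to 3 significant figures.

0.0312 atm

P is given directly by: P = ρgh.
ρ = 1.54 lb/ft³ = 24.67 kg/m³; h = 42.8 ft = 13.05 m; g = 9.810 m/s².
P = 3157 Pa  (the unit combination reduces to kg/(m·s²) = Pa)
3157 Pa × (1 atm / 1.013×10^5 Pa) = 0.03116 atm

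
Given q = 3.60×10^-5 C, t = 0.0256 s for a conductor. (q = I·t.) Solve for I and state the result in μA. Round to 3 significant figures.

Rearranging: I = q/t.
q = 3.60×10^-5 C; t = 0.0256 s.
I = 0.001406 A
0.001406 A × (1 μA / 1.000×10^-6 A) = 1406 μA

1410 μA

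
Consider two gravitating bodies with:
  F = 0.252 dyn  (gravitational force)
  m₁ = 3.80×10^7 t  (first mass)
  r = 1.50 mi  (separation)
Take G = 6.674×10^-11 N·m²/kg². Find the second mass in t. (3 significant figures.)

0.00579 t

From Newton's law of gravitation: m₂ = F·r²/(G·m₁).
F = 0.252 dyn = 2.520×10^-6 N; m₁ = 3.80×10^7 t = 3.800×10^10 kg; r = 1.50 mi = 2414 m; G = 6.674×10^-11 N·m²/kg².
m₂ = 5.790 kg
5.790 kg × (1 t / 1000 kg) = 0.005790 t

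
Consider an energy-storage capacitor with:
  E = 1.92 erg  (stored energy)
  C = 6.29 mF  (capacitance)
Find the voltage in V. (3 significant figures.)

0.00781 V

Solving E = ½C·V² for V: V = √(2E/C).
E = 1.92 erg = 1.920×10^-7 J; C = 6.29 mF = 0.006290 F.
V = 0.007813 V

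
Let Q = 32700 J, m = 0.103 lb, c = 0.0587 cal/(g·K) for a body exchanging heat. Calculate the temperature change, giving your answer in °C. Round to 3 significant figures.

2850 °C

Rearranging Q = m·c·ΔT for ΔT: ΔT = Q/(m·c).
Q = 32700 J; m = 0.103 lb = 0.04672 kg; c = 0.0587 cal/(g·K) = 245.6 J/(kg·K).
ΔT = 2850 K
Since 1 °C = 1 K, 2850 °C.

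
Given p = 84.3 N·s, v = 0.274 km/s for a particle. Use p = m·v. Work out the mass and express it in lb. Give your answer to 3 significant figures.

Rearranging p = m·v for m: m = p/v.
p = 84.3 N·s = 84.30 kg·m/s; v = 0.274 km/s = 274.0 m/s.
m = 0.3077 kg
0.3077 kg × (1 lb / 0.4536 kg) = 0.6783 lb

0.678 lb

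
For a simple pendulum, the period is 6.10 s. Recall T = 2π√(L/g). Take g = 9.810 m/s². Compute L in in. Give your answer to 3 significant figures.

364 in

Solving T = 2π√(L/g) for L: L = g·(T/2π)².
T = 6.10 s; g = 9.810 m/s².
L = 9.246 m
9.246 m × (1 in / 0.02540 m) = 364.0 in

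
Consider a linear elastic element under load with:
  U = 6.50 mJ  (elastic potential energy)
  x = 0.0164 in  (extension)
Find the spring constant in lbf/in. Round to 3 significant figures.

Rearranging: k = 2U/x².
U = 6.50 mJ = 0.006500 J; x = 0.0164 in = 4.166×10^-4 m.
k = 74918 N/m
74918 N/m × (1 lbf/in / 175.1 N/m) = 427.8 lbf/in

428 lbf/in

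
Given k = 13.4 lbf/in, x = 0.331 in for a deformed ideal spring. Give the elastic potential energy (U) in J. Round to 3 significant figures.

0.0829 J

Directly: U = ½kx².
k = 13.4 lbf/in = 2347 N/m; x = 0.331 in = 0.008407 m.
U = 0.08294 J  (the unit combination reduces to kg·m²/s² = J)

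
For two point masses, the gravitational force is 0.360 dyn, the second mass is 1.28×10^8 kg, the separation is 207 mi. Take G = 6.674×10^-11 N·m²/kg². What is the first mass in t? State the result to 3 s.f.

Rearranging F = G·m₁·m₂/r² for m₁: m₁ = F·r²/(G·m₂).
F = 0.360 dyn = 3.600×10^-6 N; m₂ = 1.28×10^8 kg; r = 207 mi = 3.331×10^5 m; G = 6.674×10^-11 N·m²/kg².
m₁ = 4.677×10^7 kg
4.677×10^7 kg × (1 t / 1000 kg) = 46768 t

46800 t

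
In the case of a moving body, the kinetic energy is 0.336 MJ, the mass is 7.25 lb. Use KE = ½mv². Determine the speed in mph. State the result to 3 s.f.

1010 mph

Solving KE = ½mv² for v: v = √(2·KE/m).
KE = 0.336 MJ = 3.360×10^5 J; m = 7.25 lb = 3.289 kg.
v = 452.0 m/s
452.0 m/s × (1 mph / 0.4470 m/s) = 1011 mph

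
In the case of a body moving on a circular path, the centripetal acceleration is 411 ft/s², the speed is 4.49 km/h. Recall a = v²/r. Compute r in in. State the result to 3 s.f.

Rearranging a = v²/r for r: r = v²/a.
a = 411 ft/s² = 125.3 m/s²; v = 4.49 km/h = 1.247 m/s.
r = 0.01242 m
0.01242 m × (1 in / 0.02540 m) = 0.4889 in

0.489 in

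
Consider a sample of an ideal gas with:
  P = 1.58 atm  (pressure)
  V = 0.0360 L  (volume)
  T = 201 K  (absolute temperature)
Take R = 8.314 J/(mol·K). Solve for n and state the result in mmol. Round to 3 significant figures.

From the ideal-gas law: n = PV/(RT).
P = 1.58 atm = 1.601×10^5 Pa; V = 0.0360 L = 3.600×10^-5 m³; T = 201 K; R = 8.314 J/(mol·K).
n = 0.003449 mol
0.003449 mol × (1 mmol / 0.001000 mol) = 3.449 mmol

3.45 mmol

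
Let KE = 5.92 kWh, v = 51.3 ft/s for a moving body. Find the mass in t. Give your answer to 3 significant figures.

Rearranging: m = 2·KE/v².
KE = 5.92 kWh = 2.131×10^7 J; v = 51.3 ft/s = 15.64 m/s.
m = 1.743×10^5 kg
1.743×10^5 kg × (1 t / 1000 kg) = 174.3 t

174 t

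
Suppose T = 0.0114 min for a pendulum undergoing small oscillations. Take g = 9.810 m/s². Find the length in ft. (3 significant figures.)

Rearranging T = 2π√(L/g) for L: L = g·(T/2π)².
T = 0.0114 min = 0.6840 s; g = 9.810 m/s².
L = 0.1163 m
0.1163 m × (1 ft / 0.3048 m) = 0.3814 ft

0.381 ft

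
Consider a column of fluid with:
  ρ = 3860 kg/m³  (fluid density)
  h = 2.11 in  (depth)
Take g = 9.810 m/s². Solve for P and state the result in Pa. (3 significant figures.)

P is given directly by: P = ρgh.
ρ = 3860 kg/m³; h = 2.11 in = 0.05359 m; g = 9.810 m/s².
P = 2029 Pa  (the unit combination reduces to kg/(m·s²) = Pa)

2030 Pa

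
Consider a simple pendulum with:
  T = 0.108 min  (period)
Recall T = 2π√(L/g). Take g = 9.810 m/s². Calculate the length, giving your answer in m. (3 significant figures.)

10.4 m

Rearranging T = 2π√(L/g) for L: L = g·(T/2π)².
T = 0.108 min = 6.480 s; g = 9.810 m/s².
L = 10.43 m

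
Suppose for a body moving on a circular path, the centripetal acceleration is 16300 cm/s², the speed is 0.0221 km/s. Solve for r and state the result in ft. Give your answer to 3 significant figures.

9.83 ft

Solving a = v²/r for r: r = v²/a.
a = 16300 cm/s² = 163.0 m/s²; v = 0.0221 km/s = 22.10 m/s.
r = 2.996 m
2.996 m × (1 ft / 0.3048 m) = 9.831 ft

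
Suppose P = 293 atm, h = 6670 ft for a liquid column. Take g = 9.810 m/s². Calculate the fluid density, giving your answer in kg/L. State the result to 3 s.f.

1.49 kg/L

Rearranging: ρ = P/(g·h).
P = 293 atm = 2.969×10^7 Pa; h = 6670 ft = 2033 m; g = 9.810 m/s².
ρ = 1489 kg/m³
1489 kg/m³ × (1 kg/L / 1000 kg/m³) = 1.489 kg/L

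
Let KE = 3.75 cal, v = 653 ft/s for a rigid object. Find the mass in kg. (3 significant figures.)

7.92×10^-4 kg

Rearranging KE = ½mv² for m: m = 2·KE/v².
KE = 3.75 cal = 15.69 J; v = 653 ft/s = 199.0 m/s.
m = 7.921×10^-4 kg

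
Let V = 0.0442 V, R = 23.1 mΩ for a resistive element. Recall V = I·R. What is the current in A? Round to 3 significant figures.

From Ohm's law: I = V/R.
V = 0.0442 V; R = 23.1 mΩ = 0.02310 Ω.
I = 1.913 A

1.91 A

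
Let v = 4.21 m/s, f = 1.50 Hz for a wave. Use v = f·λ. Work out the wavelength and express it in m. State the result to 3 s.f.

Solving v = f·λ for λ: λ = v/f.
v = 4.21 m/s; f = 1.50 Hz.
λ = 2.807 m

2.81 m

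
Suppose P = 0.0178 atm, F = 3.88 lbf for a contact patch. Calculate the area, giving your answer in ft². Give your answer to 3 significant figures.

0.103 ft²

Rearranging: A = F/P.
P = 0.0178 atm = 1804 Pa; F = 3.88 lbf = 17.26 N.
A = 0.009569 m²
0.009569 m² × (1 ft² / 0.09290 m²) = 0.1030 ft²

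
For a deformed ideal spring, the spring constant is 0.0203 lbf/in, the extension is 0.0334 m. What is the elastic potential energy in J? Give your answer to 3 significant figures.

0.00198 J

U is given directly by: U = ½kx².
k = 0.0203 lbf/in = 3.555 N/m; x = 0.0334 m.
U = 0.001983 J  (the unit combination reduces to kg·m²/s² = J)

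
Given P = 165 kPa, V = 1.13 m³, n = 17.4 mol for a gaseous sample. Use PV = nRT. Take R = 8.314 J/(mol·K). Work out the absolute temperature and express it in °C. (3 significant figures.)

From the ideal-gas law: T = PV/(nR).
P = 165 kPa = 1.650×10^5 Pa; V = 1.13 m³; n = 17.4 mol; R = 8.314 J/(mol·K).
T = 1289 K
1289 K − 273.15 = 1016 °C

1020 °C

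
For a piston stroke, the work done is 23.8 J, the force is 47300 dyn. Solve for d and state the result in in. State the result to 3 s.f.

Rearranging: d = W/F.
W = 23.8 J; F = 47300 dyn = 0.4730 N.
d = 50.32 m
50.32 m × (1 in / 0.02540 m) = 1981 in

1980 in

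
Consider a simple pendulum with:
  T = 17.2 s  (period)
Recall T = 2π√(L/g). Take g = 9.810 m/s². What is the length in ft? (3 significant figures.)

Rearranging: L = g·(T/2π)².
T = 17.2 s; g = 9.810 m/s².
L = 73.51 m
73.51 m × (1 ft / 0.3048 m) = 241.2 ft

241 ft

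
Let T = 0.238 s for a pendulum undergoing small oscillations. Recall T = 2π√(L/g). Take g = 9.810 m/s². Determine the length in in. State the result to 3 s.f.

0.554 in

Rearranging T = 2π√(L/g) for L: L = g·(T/2π)².
T = 0.238 s; g = 9.810 m/s².
L = 0.01408 m
0.01408 m × (1 in / 0.02540 m) = 0.5542 in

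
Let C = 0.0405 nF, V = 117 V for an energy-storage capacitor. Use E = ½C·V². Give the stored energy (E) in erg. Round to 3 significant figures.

Directly: E = ½CV².
C = 0.0405 nF = 4.050×10^-11 F; V = 117 V.
E = 2.772×10^-7 J
2.772×10^-7 J × (1 erg / 1.000×10^-7 J) = 2.772 erg

2.77 erg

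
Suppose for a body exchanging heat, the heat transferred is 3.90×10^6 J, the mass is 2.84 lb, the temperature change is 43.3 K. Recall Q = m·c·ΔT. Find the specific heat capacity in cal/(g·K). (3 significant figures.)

16.7 cal/(g·K)

Solving Q = m·c·ΔT for c: c = Q/(m·ΔT).
Q = 3.90×10^6 J; m = 2.84 lb = 1.288 kg; ΔT = 43.3 K.
c = 69919 J/(kg·K)
69919 J/(kg·K) × (1 cal/(g·K) / 4184 J/(kg·K)) = 16.71 cal/(g·K)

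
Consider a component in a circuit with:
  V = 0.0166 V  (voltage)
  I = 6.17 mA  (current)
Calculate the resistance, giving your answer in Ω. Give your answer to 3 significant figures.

From Ohm's law: R = V/I.
V = 0.0166 V; I = 6.17 mA = 0.006170 A.
R = 2.690 Ω

2.69 Ω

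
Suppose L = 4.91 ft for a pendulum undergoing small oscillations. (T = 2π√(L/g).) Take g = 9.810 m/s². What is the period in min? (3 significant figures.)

Directly: T = 2π√(L/g).
L = 4.91 ft = 1.497 m; g = 9.810 m/s².
T = 2.454 s
2.454 s × (1 min / 60.00 s) = 0.04090 min

0.0409 min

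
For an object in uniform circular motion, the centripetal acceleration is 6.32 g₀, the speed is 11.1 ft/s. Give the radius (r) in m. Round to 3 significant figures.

Rearranging a = v²/r for r: r = v²/a.
a = 6.32 g₀ = 61.98 m/s²; v = 11.1 ft/s = 3.383 m/s.
r = 0.1847 m

0.185 m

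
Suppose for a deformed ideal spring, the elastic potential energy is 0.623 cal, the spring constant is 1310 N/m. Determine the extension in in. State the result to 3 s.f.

2.48 in

Solving U = ½k·x² for x: x = √(2U/k).
U = 0.623 cal = 2.607 J; k = 1310 N/m.
x = 0.06308 m
0.06308 m × (1 in / 0.02540 m) = 2.484 in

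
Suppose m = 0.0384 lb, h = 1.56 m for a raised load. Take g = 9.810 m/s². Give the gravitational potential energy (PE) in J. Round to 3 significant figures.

Directly: PE = mgh.
m = 0.0384 lb = 0.01742 kg; h = 1.56 m; g = 9.810 m/s².
PE = 0.2666 J

0.267 J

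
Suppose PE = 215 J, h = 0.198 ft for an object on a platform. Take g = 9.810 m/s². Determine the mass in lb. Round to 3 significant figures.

801 lb

Rearranging: m = PE/(g·h).
PE = 215 J; h = 0.198 ft = 0.06035 m; g = 9.810 m/s².
m = 363.2 kg
363.2 kg × (1 lb / 0.4536 kg) = 800.6 lb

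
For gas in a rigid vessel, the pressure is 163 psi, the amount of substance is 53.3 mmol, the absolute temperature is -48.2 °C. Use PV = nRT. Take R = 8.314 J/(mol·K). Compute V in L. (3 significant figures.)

From the ideal-gas law: V = nRT/P.
P = 163 psi = 1.124×10^6 Pa; n = 53.3 mmol = 0.05330 mol; T = -48.2 °C = 224.9 K; R = 8.314 J/(mol·K).
V = 8.870×10^-5 m³
8.870×10^-5 m³ × (1 L / 0.001000 m³) = 0.08870 L

0.0887 L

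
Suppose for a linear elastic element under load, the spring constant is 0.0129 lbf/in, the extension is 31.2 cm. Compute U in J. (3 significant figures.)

0.110 J

U is given directly by: U = ½kx².
k = 0.0129 lbf/in = 2.259 N/m; x = 31.2 cm = 0.3120 m.
U = 0.1100 J  (the unit combination reduces to kg·m²/s² = J)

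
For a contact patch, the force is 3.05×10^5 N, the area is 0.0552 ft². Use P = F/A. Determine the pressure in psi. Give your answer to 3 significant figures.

P is given directly by: P = F/A.
F = 3.05×10^5 N; A = 0.0552 ft² = 0.005128 m².
P = 5.947×10^7 Pa  (the unit combination reduces to kg/(m·s²) = Pa)
5.947×10^7 Pa × (1 psi / 6895 Pa) = 8626 psi

8630 psi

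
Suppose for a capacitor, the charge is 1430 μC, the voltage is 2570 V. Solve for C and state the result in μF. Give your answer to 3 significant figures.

C is given directly by: C = Q/V.
Q = 1430 μC = 0.001430 C; V = 2570 V.
C = 5.564×10^-7 F
5.564×10^-7 F × (1 μF / 1.000×10^-6 F) = 0.5564 μF

0.556 μF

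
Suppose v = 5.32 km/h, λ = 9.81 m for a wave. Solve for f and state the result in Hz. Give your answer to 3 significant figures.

0.151 Hz

Rearranging v = f·λ for f: f = v/λ.
v = 5.32 km/h = 1.478 m/s; λ = 9.81 m.
f = 0.1506 Hz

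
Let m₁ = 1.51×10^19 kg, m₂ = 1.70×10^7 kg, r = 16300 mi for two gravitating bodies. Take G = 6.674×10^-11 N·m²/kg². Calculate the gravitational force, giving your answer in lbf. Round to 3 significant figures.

From Newton's law of gravitation: F = Gm₁m₂/r².
m₁ = 1.51×10^19 kg; m₂ = 1.70×10^7 kg; r = 16300 mi = 2.623×10^7 m; G = 6.674×10^-11 N·m²/kg².
F = 24.90 N
24.90 N × (1 lbf / 4.448 N) = 5.597 lbf

5.60 lbf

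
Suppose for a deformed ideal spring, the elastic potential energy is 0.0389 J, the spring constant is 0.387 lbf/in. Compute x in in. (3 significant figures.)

1.33 in

Rearranging U = ½k·x² for x: x = √(2U/k).
U = 0.0389 J; k = 0.387 lbf/in = 67.77 N/m.
x = 0.03388 m
0.03388 m × (1 in / 0.02540 m) = 1.334 in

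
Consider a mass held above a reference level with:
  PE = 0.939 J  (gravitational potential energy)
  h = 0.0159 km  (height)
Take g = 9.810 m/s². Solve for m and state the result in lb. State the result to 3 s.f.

Rearranging: m = PE/(g·h).
PE = 0.939 J; h = 0.0159 km = 15.90 m; g = 9.810 m/s².
m = 0.006020 kg
0.006020 kg × (1 lb / 0.4536 kg) = 0.01327 lb

0.0133 lb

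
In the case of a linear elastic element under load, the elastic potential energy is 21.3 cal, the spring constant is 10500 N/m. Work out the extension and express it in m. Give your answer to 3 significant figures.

0.130 m

Rearranging U = ½k·x² for x: x = √(2U/k).
U = 21.3 cal = 89.12 J; k = 10500 N/m.
x = 0.1303 m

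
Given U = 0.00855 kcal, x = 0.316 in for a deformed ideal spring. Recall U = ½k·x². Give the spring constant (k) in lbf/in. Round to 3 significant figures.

Solving U = ½k·x² for k: k = 2U/x².
U = 0.00855 kcal = 35.77 J; x = 0.316 in = 0.008026 m.
k = 1.111×10^6 N/m
1.111×10^6 N/m × (1 lbf/in / 175.1 N/m) = 6342 lbf/in

6340 lbf/in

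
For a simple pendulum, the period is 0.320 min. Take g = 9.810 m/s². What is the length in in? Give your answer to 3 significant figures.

3610 in

Rearranging: L = g·(T/2π)².
T = 0.320 min = 19.20 s; g = 9.810 m/s².
L = 91.60 m
91.60 m × (1 in / 0.02540 m) = 3606 in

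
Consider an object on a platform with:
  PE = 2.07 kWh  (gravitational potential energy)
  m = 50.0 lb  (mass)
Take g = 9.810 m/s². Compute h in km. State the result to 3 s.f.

Rearranging: h = PE/(m·g).
PE = 2.07 kWh = 7.452×10^6 J; m = 50.0 lb = 22.68 kg; g = 9.810 m/s².
h = 33494 m
33494 m × (1 km / 1000 m) = 33.49 km

33.5 km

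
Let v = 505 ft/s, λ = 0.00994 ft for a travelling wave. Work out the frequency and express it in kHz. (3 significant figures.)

Solving v = f·λ for f: f = v/λ.
v = 505 ft/s = 153.9 m/s; λ = 0.00994 ft = 0.003030 m.
f = 50805 Hz
50805 Hz × (1 kHz / 1000 Hz) = 50.80 kHz

50.8 kHz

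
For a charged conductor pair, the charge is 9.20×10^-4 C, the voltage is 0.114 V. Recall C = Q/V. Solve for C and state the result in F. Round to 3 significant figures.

0.00807 F

C is given directly by: C = Q/V.
Q = 9.20×10^-4 C; V = 0.114 V.
C = 0.008070 F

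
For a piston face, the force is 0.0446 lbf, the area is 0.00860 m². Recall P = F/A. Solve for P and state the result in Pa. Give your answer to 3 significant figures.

23.1 Pa

P is given directly by: P = F/A.
F = 0.0446 lbf = 0.1984 N; A = 0.00860 m².
P = 23.07 Pa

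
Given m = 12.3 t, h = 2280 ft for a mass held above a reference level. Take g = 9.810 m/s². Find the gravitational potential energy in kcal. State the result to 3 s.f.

Directly: PE = mgh.
m = 12.3 t = 12300 kg; h = 2280 ft = 694.9 m; g = 9.810 m/s².
PE = 8.385×10^7 J
8.385×10^7 J × (1 kcal / 4184 J) = 20042 kcal

20000 kcal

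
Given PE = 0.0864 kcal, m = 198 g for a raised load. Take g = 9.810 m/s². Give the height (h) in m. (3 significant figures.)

Rearranging PE = m·g·h for h: h = PE/(m·g).
PE = 0.0864 kcal = 361.5 J; m = 198 g = 0.1980 kg; g = 9.810 m/s².
h = 186.1 m

186 m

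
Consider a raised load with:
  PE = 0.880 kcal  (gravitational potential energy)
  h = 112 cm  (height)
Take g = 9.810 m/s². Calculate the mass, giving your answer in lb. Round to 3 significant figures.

Rearranging PE = m·g·h for m: m = PE/(g·h).
PE = 0.880 kcal = 3682 J; h = 112 cm = 1.120 m; g = 9.810 m/s².
m = 335.1 kg
335.1 kg × (1 lb / 0.4536 kg) = 738.8 lb

739 lb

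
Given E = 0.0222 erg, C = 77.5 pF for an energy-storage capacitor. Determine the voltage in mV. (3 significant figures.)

7570 mV

Rearranging: V = √(2E/C).
E = 0.0222 erg = 2.220×10^-9 J; C = 77.5 pF = 7.750×10^-11 F.
V = 7.569 V
7.569 V × (1 mV / 0.001000 V) = 7569 mV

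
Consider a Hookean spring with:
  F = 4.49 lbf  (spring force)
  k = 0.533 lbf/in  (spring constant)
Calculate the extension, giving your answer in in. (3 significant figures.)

Solving F = k·x for x: x = F/k.
F = 4.49 lbf = 19.97 N; k = 0.533 lbf/in = 93.34 N/m.
x = 0.2140 m
0.2140 m × (1 in / 0.02540 m) = 8.424 in

8.42 in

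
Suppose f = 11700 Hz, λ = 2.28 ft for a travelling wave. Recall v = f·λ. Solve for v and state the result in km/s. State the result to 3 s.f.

v is given directly by: v = fλ.
f = 11700 Hz; λ = 2.28 ft = 0.6949 m.
v = 8131 m/s
8131 m/s × (1 km/s / 1000 m/s) = 8.131 km/s

8.13 km/s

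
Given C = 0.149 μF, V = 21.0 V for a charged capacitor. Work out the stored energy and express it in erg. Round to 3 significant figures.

E is given directly by: E = ½CV².
C = 0.149 μF = 1.490×10^-7 F; V = 21.0 V.
E = 3.285×10^-5 J  (the unit combination reduces to kg·m²/s² = J)
3.285×10^-5 J × (1 erg / 1.000×10^-7 J) = 328.5 erg

329 erg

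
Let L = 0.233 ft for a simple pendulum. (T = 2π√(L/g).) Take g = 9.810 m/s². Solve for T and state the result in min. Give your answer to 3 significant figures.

0.00891 min

Directly: T = 2π√(L/g).
L = 0.233 ft = 0.07102 m; g = 9.810 m/s².
T = 0.5346 s
0.5346 s × (1 min / 60.00 s) = 0.008910 min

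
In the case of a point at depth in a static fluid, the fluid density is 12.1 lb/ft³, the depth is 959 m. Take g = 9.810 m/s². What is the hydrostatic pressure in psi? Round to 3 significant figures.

264 psi

Directly: P = ρgh.
ρ = 12.1 lb/ft³ = 193.8 kg/m³; h = 959 m; g = 9.810 m/s².
P = 1.823×10^6 Pa  (the unit combination reduces to kg/(m·s²) = Pa)
1.823×10^6 Pa × (1 psi / 6895 Pa) = 264.5 psi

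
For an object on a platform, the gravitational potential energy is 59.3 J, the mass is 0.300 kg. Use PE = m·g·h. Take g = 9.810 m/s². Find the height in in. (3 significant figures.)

793 in

Solving PE = m·g·h for h: h = PE/(m·g).
PE = 59.3 J; m = 0.300 kg; g = 9.810 m/s².
h = 20.15 m
20.15 m × (1 in / 0.02540 m) = 793.3 in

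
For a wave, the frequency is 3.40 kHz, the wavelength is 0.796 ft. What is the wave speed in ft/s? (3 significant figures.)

v is given directly by: v = fλ.
f = 3.40 kHz = 3400 Hz; λ = 0.796 ft = 0.2426 m.
v = 824.9 m/s
824.9 m/s × (1 ft/s / 0.3048 m/s) = 2706 ft/s

2710 ft/s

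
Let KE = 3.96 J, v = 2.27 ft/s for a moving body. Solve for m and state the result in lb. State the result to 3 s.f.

36.5 lb

Solving KE = ½mv² for m: m = 2·KE/v².
KE = 3.96 J; v = 2.27 ft/s = 0.6919 m/s.
m = 16.54 kg
16.54 kg × (1 lb / 0.4536 kg) = 36.47 lb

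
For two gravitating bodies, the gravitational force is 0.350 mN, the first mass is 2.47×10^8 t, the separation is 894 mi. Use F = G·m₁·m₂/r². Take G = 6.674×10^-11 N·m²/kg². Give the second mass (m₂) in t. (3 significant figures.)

Rearranging F = G·m₁·m₂/r² for m₂: m₂ = F·r²/(G·m₁).
F = 0.350 mN = 3.500×10^-4 N; m₁ = 2.47×10^8 t = 2.470×10^11 kg; r = 894 mi = 1.439×10^6 m; G = 6.674×10^-11 N·m²/kg².
m₂ = 4.395×10^7 kg
4.395×10^7 kg × (1 t / 1000 kg) = 43950 t

43900 t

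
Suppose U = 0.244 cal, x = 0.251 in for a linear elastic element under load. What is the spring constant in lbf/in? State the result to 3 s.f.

287 lbf/in

Solving U = ½k·x² for k: k = 2U/x².
U = 0.244 cal = 1.021 J; x = 0.251 in = 0.006375 m.
k = 50234 N/m
50234 N/m × (1 lbf/in / 175.1 N/m) = 286.8 lbf/in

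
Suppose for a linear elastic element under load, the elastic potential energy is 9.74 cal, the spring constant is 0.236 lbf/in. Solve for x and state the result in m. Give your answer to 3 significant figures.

1.40 m

Rearranging U = ½k·x² for x: x = √(2U/k).
U = 9.74 cal = 40.75 J; k = 0.236 lbf/in = 41.33 N/m.
x = 1.404 m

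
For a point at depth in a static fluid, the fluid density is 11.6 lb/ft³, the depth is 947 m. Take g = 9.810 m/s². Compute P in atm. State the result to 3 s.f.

17.0 atm

P is given directly by: P = ρgh.
ρ = 11.6 lb/ft³ = 185.8 kg/m³; h = 947 m; g = 9.810 m/s².
P = 1.726×10^6 Pa  (the unit combination reduces to kg/(m·s²) = Pa)
1.726×10^6 Pa × (1 atm / 1.013×10^5 Pa) = 17.04 atm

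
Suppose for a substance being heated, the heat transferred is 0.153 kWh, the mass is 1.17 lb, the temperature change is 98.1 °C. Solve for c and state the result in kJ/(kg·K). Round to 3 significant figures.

Rearranging: c = Q/(m·ΔT).
Q = 0.153 kWh = 5.508×10^5 J; m = 1.17 lb = 0.5307 kg; ΔT = 98.1 °C = 98.10 K.
c = 10580 J/(kg·K)
10580 J/(kg·K) × (1 kJ/(kg·K) / 1000 J/(kg·K)) = 10.58 kJ/(kg·K)

10.6 kJ/(kg·K)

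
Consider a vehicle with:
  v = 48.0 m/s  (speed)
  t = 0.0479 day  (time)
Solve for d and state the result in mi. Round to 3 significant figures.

Rearranging: d = v·t.
v = 48.0 m/s; t = 0.0479 day = 4139 s.
d = 1.987×10^5 m
1.987×10^5 m × (1 mi / 1609 m) = 123.4 mi

123 mi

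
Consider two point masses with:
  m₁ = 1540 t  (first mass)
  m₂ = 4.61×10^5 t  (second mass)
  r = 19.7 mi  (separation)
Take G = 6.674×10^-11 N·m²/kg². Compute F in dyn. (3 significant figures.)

From Newton's law of gravitation: F = Gm₁m₂/r².
m₁ = 1540 t = 1.540×10^6 kg; m₂ = 4.61×10^5 t = 4.610×10^8 kg; r = 19.7 mi = 31704 m; G = 6.674×10^-11 N·m²/kg².
F = 4.714×10^-5 N
4.714×10^-5 N × (1 dyn / 1.000×10^-5 N) = 4.714 dyn

4.71 dyn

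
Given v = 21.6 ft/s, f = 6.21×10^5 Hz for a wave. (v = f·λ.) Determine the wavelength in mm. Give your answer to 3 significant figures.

0.0106 mm

Rearranging v = f·λ for λ: λ = v/f.
v = 21.6 ft/s = 6.584 m/s; f = 6.21×10^5 Hz.
λ = 1.060×10^-5 m
1.060×10^-5 m × (1 mm / 0.001000 m) = 0.01060 mm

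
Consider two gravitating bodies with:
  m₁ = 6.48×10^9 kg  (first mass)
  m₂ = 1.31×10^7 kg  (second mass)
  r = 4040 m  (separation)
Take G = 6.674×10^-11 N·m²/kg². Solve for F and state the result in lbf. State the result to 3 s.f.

0.0780 lbf

Directly: F = Gm₁m₂/r².
m₁ = 6.48×10^9 kg; m₂ = 1.31×10^7 kg; r = 4040 m; G = 6.674×10^-11 N·m²/kg².
F = 0.3471 N
0.3471 N × (1 lbf / 4.448 N) = 0.07803 lbf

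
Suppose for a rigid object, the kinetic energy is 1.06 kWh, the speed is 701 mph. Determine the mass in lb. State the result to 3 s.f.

171 lb

Rearranging KE = ½mv² for m: m = 2·KE/v².
KE = 1.06 kWh = 3.816×10^6 J; v = 701 mph = 313.4 m/s.
m = 77.72 kg
77.72 kg × (1 lb / 0.4536 kg) = 171.3 lb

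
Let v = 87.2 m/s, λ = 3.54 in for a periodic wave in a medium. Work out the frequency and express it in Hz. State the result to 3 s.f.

Rearranging: f = v/λ.
v = 87.2 m/s; λ = 3.54 in = 0.08992 m.
f = 969.8 Hz

970 Hz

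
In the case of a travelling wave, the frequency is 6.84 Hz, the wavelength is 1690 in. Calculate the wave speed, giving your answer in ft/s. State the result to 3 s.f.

Directly: v = fλ.
f = 6.84 Hz; λ = 1690 in = 42.93 m.
v = 293.6 m/s
293.6 m/s × (1 ft/s / 0.3048 m/s) = 963.3 ft/s

963 ft/s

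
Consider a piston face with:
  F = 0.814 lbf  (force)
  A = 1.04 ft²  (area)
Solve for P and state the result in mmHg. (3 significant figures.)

0.281 mmHg

Directly: P = F/A.
F = 0.814 lbf = 3.621 N; A = 1.04 ft² = 0.09662 m².
P = 37.48 Pa
37.48 Pa × (1 mmHg / 133.3 Pa) = 0.2811 mmHg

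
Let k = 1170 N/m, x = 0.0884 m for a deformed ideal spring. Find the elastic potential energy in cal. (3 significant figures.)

1.09 cal

U is given directly by: U = ½kx².
k = 1170 N/m; x = 0.0884 m.
U = 4.572 J
4.572 J × (1 cal / 4.184 J) = 1.093 cal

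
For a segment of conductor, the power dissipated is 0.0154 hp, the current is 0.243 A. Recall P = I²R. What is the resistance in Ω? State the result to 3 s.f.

194 Ω

Rearranging: R = P/I².
P = 0.0154 hp = 11.48 W; I = 0.243 A.
R = 194.5 Ω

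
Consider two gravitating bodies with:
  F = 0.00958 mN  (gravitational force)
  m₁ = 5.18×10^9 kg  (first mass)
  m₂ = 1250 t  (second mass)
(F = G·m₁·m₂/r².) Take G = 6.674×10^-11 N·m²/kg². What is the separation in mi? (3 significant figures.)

132 mi

From Newton's law of gravitation: r = √(G·m₁m₂/F).
F = 0.00958 mN = 9.580×10^-6 N; m₁ = 5.18×10^9 kg; m₂ = 1250 t = 1.250×10^6 kg; G = 6.674×10^-11 N·m²/kg².
r = 2.124×10^5 m
2.124×10^5 m × (1 mi / 1609 m) = 132.0 mi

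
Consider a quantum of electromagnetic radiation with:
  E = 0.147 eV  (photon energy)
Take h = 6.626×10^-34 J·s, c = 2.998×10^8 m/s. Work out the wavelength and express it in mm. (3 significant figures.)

Solving E = h·c/λ for λ: λ = hc/E.
E = 0.147 eV = 2.355×10^-20 J; h = 6.626×10^-34 J·s; c = 2.998×10^8 m/s.
λ = 8.434×10^-6 m
8.434×10^-6 m × (1 mm / 0.001000 m) = 0.008434 mm

0.00843 mm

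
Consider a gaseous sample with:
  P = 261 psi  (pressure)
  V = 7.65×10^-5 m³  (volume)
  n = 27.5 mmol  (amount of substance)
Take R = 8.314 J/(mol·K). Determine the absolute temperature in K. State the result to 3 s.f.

From the ideal-gas law: T = PV/(nR).
P = 261 psi = 1.800×10^6 Pa; V = 7.65×10^-5 m³; n = 27.5 mmol = 0.02750 mol; R = 8.314 J/(mol·K).
T = 602.1 K

602 K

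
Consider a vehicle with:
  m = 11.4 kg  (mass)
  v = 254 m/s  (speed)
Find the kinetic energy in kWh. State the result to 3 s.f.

KE is given directly by: KE = ½mv².
m = 11.4 kg; v = 254 m/s.
KE = 3.677×10^5 J
3.677×10^5 J × (1 kWh / 3.600×10^6 J) = 0.1022 kWh

0.102 kWh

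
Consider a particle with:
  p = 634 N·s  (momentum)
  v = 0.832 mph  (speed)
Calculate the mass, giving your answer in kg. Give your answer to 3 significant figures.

1700 kg

Rearranging p = m·v for m: m = p/v.
p = 634 N·s = 634.0 kg·m/s; v = 0.832 mph = 0.3719 m/s.
m = 1705 kg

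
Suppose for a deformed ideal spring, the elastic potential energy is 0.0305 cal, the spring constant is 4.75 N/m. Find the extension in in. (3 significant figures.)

Rearranging: x = √(2U/k).
U = 0.0305 cal = 0.1276 J; k = 4.75 N/m.
x = 0.2318 m
0.2318 m × (1 in / 0.02540 m) = 9.126 in

9.13 in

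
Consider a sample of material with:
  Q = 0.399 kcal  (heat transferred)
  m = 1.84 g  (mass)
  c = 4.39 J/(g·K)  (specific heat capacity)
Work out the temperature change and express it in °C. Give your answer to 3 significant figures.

207 °C

Rearranging: ΔT = Q/(m·c).
Q = 0.399 kcal = 1669 J; m = 1.84 g = 0.001840 kg; c = 4.39 J/(g·K) = 4390 J/(kg·K).
ΔT = 206.7 K
Since 1 °C = 1 K, 206.7 °C.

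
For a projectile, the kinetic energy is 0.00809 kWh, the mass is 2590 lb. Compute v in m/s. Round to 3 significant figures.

7.04 m/s

Solving KE = ½mv² for v: v = √(2·KE/m).
KE = 0.00809 kWh = 29124 J; m = 2590 lb = 1175 kg.
v = 7.041 m/s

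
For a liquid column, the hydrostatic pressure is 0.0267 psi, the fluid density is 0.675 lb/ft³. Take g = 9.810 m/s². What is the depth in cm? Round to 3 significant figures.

Rearranging P = ρ·g·h for h: h = P/(ρ·g).
P = 0.0267 psi = 184.1 Pa; ρ = 0.675 lb/ft³ = 10.81 kg/m³; g = 9.810 m/s².
h = 1.736 m
1.736 m × (1 cm / 0.01000 m) = 173.6 cm

174 cm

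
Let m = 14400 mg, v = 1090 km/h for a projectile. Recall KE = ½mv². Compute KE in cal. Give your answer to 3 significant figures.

KE is given directly by: KE = ½mv².
m = 14400 mg = 0.01440 kg; v = 1090 km/h = 302.8 m/s.
KE = 660.1 J
660.1 J × (1 cal / 4.184 J) = 157.8 cal

158 cal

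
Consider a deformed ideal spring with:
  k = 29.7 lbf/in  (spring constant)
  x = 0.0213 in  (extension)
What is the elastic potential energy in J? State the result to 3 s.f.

Directly: U = ½kx².
k = 29.7 lbf/in = 5201 N/m; x = 0.0213 in = 5.410×10^-4 m.
U = 7.612×10^-4 J  (the unit combination reduces to kg·m²/s² = J)

7.61×10^-4 J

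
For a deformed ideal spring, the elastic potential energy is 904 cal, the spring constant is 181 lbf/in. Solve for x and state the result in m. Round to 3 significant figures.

0.489 m

Rearranging U = ½k·x² for x: x = √(2U/k).
U = 904 cal = 3782 J; k = 181 lbf/in = 31698 N/m.
x = 0.4885 m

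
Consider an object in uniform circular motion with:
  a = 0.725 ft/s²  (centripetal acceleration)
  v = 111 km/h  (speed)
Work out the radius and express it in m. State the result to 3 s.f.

Rearranging: r = v²/a.
a = 0.725 ft/s² = 0.2210 m/s²; v = 111 km/h = 30.83 m/s.
r = 4302 m

4300 m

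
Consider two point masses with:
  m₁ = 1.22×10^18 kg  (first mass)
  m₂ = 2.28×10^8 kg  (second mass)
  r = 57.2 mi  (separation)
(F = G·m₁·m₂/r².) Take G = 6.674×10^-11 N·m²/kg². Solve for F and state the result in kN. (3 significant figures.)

F is given directly by: F = Gm₁m₂/r².
m₁ = 1.22×10^18 kg; m₂ = 2.28×10^8 kg; r = 57.2 mi = 92054 m; G = 6.674×10^-11 N·m²/kg².
F = 2.191×10^6 N
2.191×10^6 N × (1 kN / 1000 N) = 2191 kN

2190 kN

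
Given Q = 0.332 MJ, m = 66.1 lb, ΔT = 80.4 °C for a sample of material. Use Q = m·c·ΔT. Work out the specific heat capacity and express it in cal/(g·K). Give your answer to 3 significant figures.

0.0329 cal/(g·K)

Rearranging: c = Q/(m·ΔT).
Q = 0.332 MJ = 3.320×10^5 J; m = 66.1 lb = 29.98 kg; ΔT = 80.4 °C = 80.40 K.
c = 137.7 J/(kg·K)
137.7 J/(kg·K) × (1 cal/(g·K) / 4184 J/(kg·K)) = 0.03292 cal/(g·K)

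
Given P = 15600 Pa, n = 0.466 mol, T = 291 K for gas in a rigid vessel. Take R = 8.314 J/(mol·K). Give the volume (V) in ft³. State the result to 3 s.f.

2.55 ft³

Rearranging PV = nRT for V: V = nRT/P.
P = 15600 Pa; n = 0.466 mol; T = 291 K; R = 8.314 J/(mol·K).
V = 0.07227 m³
0.07227 m³ × (1 ft³ / 0.02832 m³) = 2.552 ft³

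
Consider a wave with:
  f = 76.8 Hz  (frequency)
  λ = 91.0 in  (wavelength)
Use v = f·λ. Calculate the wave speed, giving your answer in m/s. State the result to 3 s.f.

178 m/s

Directly: v = fλ.
f = 76.8 Hz; λ = 91.0 in = 2.311 m.
v = 177.5 m/s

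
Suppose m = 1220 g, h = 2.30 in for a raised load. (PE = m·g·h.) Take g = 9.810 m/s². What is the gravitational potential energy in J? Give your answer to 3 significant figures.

0.699 J

PE is given directly by: PE = mgh.
m = 1220 g = 1.220 kg; h = 2.30 in = 0.05842 m; g = 9.810 m/s².
PE = 0.6992 J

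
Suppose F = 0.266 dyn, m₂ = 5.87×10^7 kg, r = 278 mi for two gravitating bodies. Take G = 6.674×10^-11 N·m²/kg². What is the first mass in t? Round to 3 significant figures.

From Newton's law of gravitation: m₁ = F·r²/(G·m₂).
F = 0.266 dyn = 2.660×10^-6 N; m₂ = 5.87×10^7 kg; r = 278 mi = 4.474×10^5 m; G = 6.674×10^-11 N·m²/kg².
m₁ = 1.359×10^8 kg
1.359×10^8 kg × (1 t / 1000 kg) = 1.359×10^5 t

1.36×10^5 t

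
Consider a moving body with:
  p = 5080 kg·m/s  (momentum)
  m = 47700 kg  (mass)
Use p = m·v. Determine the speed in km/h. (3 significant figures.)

0.383 km/h

Rearranging p = m·v for v: v = p/m.
p = 5080 kg·m/s; m = 47700 kg.
v = 0.1065 m/s
0.1065 m/s × (1 km/h / 0.2778 m/s) = 0.3834 km/h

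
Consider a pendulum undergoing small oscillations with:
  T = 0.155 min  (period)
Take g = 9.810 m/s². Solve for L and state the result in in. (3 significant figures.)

846 in

Rearranging T = 2π√(L/g) for L: L = g·(T/2π)².
T = 0.155 min = 9.300 s; g = 9.810 m/s².
L = 21.49 m
21.49 m × (1 in / 0.02540 m) = 846.1 in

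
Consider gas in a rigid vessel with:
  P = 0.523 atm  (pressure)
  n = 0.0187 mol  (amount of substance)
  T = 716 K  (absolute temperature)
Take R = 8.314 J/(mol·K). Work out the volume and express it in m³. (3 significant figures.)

0.00210 m³

Solving PV = nRT for V: V = nRT/P.
P = 0.523 atm = 52993 Pa; n = 0.0187 mol; T = 716 K; R = 8.314 J/(mol·K).
V = 0.002101 m³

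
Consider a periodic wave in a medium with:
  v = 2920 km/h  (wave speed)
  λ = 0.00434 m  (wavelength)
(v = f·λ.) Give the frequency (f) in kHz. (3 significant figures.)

187 kHz

Rearranging: f = v/λ.
v = 2920 km/h = 811.1 m/s; λ = 0.00434 m.
f = 1.869×10^5 Hz
1.869×10^5 Hz × (1 kHz / 1000 Hz) = 186.9 kHz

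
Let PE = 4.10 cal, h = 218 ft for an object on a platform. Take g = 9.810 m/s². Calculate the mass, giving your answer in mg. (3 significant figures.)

26300 mg

Solving PE = m·g·h for m: m = PE/(g·h).
PE = 4.10 cal = 17.15 J; h = 218 ft = 66.45 m; g = 9.810 m/s².
m = 0.02632 kg
0.02632 kg × (1 mg / 1.000×10^-6 kg) = 26317 mg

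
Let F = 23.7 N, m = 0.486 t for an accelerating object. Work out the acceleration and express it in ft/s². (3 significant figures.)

0.160 ft/s²

From Newton's second law: a = F/m.
F = 23.7 N; m = 0.486 t = 486.0 kg.
a = 0.04877 m/s²
0.04877 m/s² × (1 ft/s² / 0.3048 m/s²) = 0.1600 ft/s²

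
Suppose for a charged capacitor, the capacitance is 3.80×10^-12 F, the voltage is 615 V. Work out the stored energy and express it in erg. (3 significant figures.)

Directly: E = ½CV².
C = 3.80×10^-12 F; V = 615 V.
E = 7.186×10^-7 J  (the unit combination reduces to kg·m²/s² = J)
7.186×10^-7 J × (1 erg / 1.000×10^-7 J) = 7.186 erg

7.19 erg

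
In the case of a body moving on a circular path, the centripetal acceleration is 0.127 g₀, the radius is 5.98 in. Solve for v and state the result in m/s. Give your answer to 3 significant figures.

Rearranging: v = √(a·r).
a = 0.127 g₀ = 1.245 m/s²; r = 5.98 in = 0.1519 m.
v = 0.4349 m/s

0.435 m/s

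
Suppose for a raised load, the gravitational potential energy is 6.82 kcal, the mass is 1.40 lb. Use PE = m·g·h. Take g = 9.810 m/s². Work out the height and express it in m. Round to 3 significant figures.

4580 m

Rearranging PE = m·g·h for h: h = PE/(m·g).
PE = 6.82 kcal = 28535 J; m = 1.40 lb = 0.6350 kg; g = 9.810 m/s².
h = 4581 m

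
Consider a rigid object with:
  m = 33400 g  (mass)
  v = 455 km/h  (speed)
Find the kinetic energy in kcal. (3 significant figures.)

63.8 kcal

Directly: KE = ½mv².
m = 33400 g = 33.40 kg; v = 455 km/h = 126.4 m/s.
KE = 2.668×10^5 J
2.668×10^5 J × (1 kcal / 4184 J) = 63.76 kcal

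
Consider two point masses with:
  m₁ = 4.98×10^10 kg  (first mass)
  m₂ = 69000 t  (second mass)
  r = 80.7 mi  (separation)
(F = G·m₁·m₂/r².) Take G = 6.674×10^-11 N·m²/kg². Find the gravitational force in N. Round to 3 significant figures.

Directly: F = Gm₁m₂/r².
m₁ = 4.98×10^10 kg; m₂ = 69000 t = 6.900×10^7 kg; r = 80.7 mi = 1.299×10^5 m; G = 6.674×10^-11 N·m²/kg².
F = 0.01360 N  (the unit combination reduces to kg·m/s² = N)

0.0136 N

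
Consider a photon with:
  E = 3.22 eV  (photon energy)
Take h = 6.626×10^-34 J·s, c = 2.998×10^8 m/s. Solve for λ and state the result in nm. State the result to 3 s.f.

Rearranging E = h·c/λ for λ: λ = hc/E.
E = 3.22 eV = 5.159×10^-19 J; h = 6.626×10^-34 J·s; c = 2.998×10^8 m/s.
λ = 3.850×10^-7 m
3.850×10^-7 m × (1 nm / 1.000×10^-9 m) = 385.0 nm

385 nm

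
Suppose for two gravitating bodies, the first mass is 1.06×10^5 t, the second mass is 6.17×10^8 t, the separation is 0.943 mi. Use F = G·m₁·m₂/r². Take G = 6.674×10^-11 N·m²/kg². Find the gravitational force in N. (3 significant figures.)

1900 N

From Newton's law of gravitation: F = Gm₁m₂/r².
m₁ = 1.06×10^5 t = 1.060×10^8 kg; m₂ = 6.17×10^8 t = 6.170×10^11 kg; r = 0.943 mi = 1518 m; G = 6.674×10^-11 N·m²/kg².
F = 1895 N  (the unit combination reduces to kg·m/s² = N)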